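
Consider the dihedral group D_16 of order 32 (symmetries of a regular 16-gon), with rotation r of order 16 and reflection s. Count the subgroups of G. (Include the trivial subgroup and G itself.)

|G| = 32, so by Lagrange every subgroup order divides 32. Divisors: 1, 2, 4, 8, 16, 32.
Subgroups by order — order 1: 1; order 2: 17; order 4: 9; order 8: 5; order 16: 3; order 32: 1.
Total: 1 + 17 + 9 + 5 + 3 + 1 = 36.

36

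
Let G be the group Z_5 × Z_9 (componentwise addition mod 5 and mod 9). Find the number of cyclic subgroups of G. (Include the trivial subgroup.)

6

Group the elements of G by the cyclic subgroup they generate; each cyclic subgroup of order d accounts for φ(d) elements.
Cyclic subgroups by order — order 1: 1; order 3: 1; order 5: 1; order 9: 1; order 15: 1; order 45: 1.
Total: 6.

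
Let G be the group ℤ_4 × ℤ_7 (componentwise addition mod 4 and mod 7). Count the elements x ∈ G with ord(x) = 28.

An element (a,b) has order lcm(ord(a), ord(b)); count pairs with lcm equal to 28.
Enumerating gives 12 such elements.

12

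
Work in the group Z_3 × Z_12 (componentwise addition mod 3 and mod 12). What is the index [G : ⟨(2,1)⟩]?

3

|⟨(2,1)⟩| = 12 and |G| = 36.
By Lagrange, [G : H] = |G|/|H| = 36/12 = 3.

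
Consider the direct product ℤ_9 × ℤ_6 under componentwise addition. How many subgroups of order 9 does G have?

|G| = 54 and 9 | 54, so subgroups of order 9 are possible by Lagrange.
The subgroups of order 9 are: {(0,0), (0,2), (0,4), (3,0), (3,2), (3,4), (6,0), (6,2), (6,4)}; {(0,0), (1,0), (2,0), (3,0), (4,0), (5,0), (6,0), (7,0), (8,0)}; {(0,0), (1,2), (2,4), (3,0), (4,2), (5,4), (6,0), (7,2), (8,4)}; {(0,0), (1,4), (2,2), (3,0), (4,4), (5,2), (6,0), (7,4), (8,2)}.
So G has 4 subgroups of order 9.

4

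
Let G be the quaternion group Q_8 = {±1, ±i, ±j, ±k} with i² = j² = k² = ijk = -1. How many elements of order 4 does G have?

6

The elements of order 4 are: i, -i, j, -j, k, -k.
That's 6.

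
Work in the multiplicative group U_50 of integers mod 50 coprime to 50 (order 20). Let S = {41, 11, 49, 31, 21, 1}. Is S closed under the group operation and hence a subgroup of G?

|S| = 6 does not divide |G| = 20, so by Lagrange S is not a subgroup.

No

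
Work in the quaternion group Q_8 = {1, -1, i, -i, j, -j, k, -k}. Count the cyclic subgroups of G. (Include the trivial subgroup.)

Each element a generates a cyclic subgroup ⟨a⟩; distinct elements may generate the same one (a cyclic group of order d has φ(d) generators).
Cyclic subgroups by order — order 1: 1; order 2: 1; order 4: 3.
Total: 5.

5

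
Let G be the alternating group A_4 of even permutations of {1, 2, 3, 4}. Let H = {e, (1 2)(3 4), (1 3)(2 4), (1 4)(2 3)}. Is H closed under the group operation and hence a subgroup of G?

Yes

|H| = 4 divides |G| = 12, consistent with Lagrange.
H contains the identity, every element's inverse is in H, and H is closed under ∘: it is a subgroup.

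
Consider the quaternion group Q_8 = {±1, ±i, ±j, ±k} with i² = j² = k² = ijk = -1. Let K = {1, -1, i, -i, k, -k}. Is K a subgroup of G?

No

|K| = 6 does not divide |G| = 8, so by Lagrange K is not a subgroup.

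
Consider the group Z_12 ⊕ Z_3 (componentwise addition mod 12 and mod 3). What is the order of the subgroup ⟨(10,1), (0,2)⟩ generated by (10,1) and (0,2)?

|⟨(10,1)⟩| = 6 and |⟨(0,2)⟩| = 3, so |H| is a multiple of lcm(6, 3) = 6 and divides |G| = 36.
Closing under the operation: H = {(0,0), (0,1), (0,2), (2,0), (2,1), (2,2), (4,0), (4,1), (4,2), (6,0), (6,1), (6,2), (8,0), (8,1), (8,2), (10,0), (10,1), (10,2)}, so |H| = 18.

18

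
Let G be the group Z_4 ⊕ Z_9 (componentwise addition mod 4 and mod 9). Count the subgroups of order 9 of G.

|G| = 36 and 9 | 36, so subgroups of order 9 are possible by Lagrange.
The subgroups of order 9 are: {(0,0), (0,1), (0,2), (0,3), (0,4), (0,5), (0,6), (0,7), (0,8)}.
So G has 1 subgroup of order 9.

1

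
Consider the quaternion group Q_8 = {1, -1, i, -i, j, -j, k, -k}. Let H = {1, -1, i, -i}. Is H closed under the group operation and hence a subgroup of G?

Yes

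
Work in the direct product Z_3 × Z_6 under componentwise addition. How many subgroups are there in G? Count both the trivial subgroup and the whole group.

|G| = 18, so by Lagrange every subgroup order divides 18. Divisors: 1, 2, 3, 6, 9, 18.
Subgroups by order — order 1: 1; order 2: 1; order 3: 4; order 6: 4; order 9: 1; order 18: 1.
Total: 1 + 1 + 4 + 4 + 1 + 1 = 12.

12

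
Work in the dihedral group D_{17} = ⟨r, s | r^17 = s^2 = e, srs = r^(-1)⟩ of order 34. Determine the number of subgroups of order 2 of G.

|G| = 34 and 2 | 34, so subgroups of order 2 are possible by Lagrange.
The subgroups of order 2 are: {e, r^10s}; {e, r^11s}; {e, r^12s}; {e, r^13s}; … (17 in all).
So G has 17 subgroups of order 2.

17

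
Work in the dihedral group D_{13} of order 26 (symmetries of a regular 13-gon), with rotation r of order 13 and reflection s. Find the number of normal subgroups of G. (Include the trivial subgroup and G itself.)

3

G has 16 subgroups. Checking conjugation-invariance by order — order 1: 1/1 normal; order 2: 0/13 normal; order 13: 1/1 normal; order 26: 1/1 normal.
Total normal subgroups: 3.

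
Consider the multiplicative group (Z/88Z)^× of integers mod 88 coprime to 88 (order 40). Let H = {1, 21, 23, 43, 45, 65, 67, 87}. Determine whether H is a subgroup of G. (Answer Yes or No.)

|H| = 8 divides |G| = 40, consistent with Lagrange.
H contains the identity, every element's inverse is in H, and H is closed under ·: it is a subgroup.

Yes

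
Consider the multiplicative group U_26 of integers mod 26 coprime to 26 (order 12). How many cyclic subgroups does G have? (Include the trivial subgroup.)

6

A cyclic subgroup of order d is generated by each of its φ(d) elements of order d, so the cyclic subgroups of order d number (#elements of order d)/φ(d).
Cyclic subgroups by order — order 1: 1; order 2: 1; order 3: 1; order 4: 1; order 6: 1; order 12: 1.
Total: 6.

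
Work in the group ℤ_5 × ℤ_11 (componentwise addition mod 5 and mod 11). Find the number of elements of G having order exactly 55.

40

An element (a,b) has order lcm(ord(a), ord(b)); count pairs with lcm equal to 55.
Enumerating gives 40 such elements.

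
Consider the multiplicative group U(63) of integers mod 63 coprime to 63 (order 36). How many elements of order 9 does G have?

0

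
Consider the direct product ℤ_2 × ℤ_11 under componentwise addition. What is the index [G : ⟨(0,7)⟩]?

2

|⟨(0,7)⟩| = 11 and |G| = 22.
By Lagrange, [G : H] = |G|/|H| = 22/11 = 2.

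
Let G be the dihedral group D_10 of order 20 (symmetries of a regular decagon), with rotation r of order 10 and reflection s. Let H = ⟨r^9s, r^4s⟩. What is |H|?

|⟨r^9s⟩| = 2 and |⟨r^4s⟩| = 2, so |H| is a multiple of lcm(2, 2) = 2 and divides |G| = 20.
Closing under the operation: H = {e, r^5, r^4s, r^9s}, so |H| = 4.

4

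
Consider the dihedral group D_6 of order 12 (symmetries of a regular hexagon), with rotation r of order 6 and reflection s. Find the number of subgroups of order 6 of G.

3

|G| = 12 and 6 | 12, so subgroups of order 6 are possible by Lagrange.
The subgroups of order 6 are: {e, r, r^2, r^3, r^4, r^5}; {e, r^2, r^4, s, r^2s, r^4s}; {e, r^2, r^4, rs, r^3s, r^5s}.
So G has 3 subgroups of order 6.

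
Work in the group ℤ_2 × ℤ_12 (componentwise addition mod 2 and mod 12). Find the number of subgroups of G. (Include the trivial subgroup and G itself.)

16

|G| = 24, so by Lagrange every subgroup order divides 24. Divisors: 1, 2, 3, 4, 6, 8, 12, 24.
Subgroups by order — order 1: 1; order 2: 3; order 3: 1; order 4: 3; order 6: 3; order 8: 1; order 12: 3; order 24: 1.
Total: 1 + 3 + 1 + 3 + 3 + 1 + 3 + 1 = 16.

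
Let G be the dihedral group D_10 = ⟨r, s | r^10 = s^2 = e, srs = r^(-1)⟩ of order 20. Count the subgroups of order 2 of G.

|G| = 20 and 2 | 20, so subgroups of order 2 are possible by Lagrange.
The subgroups of order 2 are: {e, r^2s}; {e, r^3s}; {e, r^4s}; {e, r^5}; … (11 in all).
So G has 11 subgroups of order 2.

11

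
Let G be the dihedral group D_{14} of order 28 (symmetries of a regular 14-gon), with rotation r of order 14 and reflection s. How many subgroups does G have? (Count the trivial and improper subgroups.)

|G| = 28, so by Lagrange every subgroup order divides 28. Divisors: 1, 2, 4, 7, 14, 28.
Subgroups by order — order 1: 1; order 2: 15; order 4: 7; order 7: 1; order 14: 3; order 28: 1.
Total: 1 + 15 + 7 + 1 + 3 + 1 = 28.

28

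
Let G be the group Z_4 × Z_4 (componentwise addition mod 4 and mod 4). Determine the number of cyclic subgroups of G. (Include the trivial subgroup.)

10

Each element a generates a cyclic subgroup ⟨a⟩; distinct elements may generate the same one (a cyclic group of order d has φ(d) generators).
Cyclic subgroups by order — order 1: 1; order 2: 3; order 4: 6.
Total: 10.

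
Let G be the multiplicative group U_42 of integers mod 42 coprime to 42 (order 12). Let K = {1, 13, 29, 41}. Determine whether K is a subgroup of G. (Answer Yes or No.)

Yes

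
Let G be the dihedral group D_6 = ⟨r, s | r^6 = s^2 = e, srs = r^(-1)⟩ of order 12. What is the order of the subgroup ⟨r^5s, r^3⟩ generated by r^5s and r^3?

|⟨r^5s⟩| = 2 and |⟨r^3⟩| = 2, so |H| is a multiple of lcm(2, 2) = 2 and divides |G| = 12.
Closing under the operation: H = {e, r^3, r^2s, r^5s}, so |H| = 4.

4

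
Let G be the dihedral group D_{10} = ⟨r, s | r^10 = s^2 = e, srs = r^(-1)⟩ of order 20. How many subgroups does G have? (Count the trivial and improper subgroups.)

|G| = 20, so by Lagrange every subgroup order divides 20. Divisors: 1, 2, 4, 5, 10, 20.
Subgroups by order — order 1: 1; order 2: 11; order 4: 5; order 5: 1; order 10: 3; order 20: 1.
Total: 1 + 11 + 5 + 1 + 3 + 1 = 22.

22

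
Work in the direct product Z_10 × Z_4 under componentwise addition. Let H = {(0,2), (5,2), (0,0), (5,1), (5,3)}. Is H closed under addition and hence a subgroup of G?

Closure fails: (0,2) + (5,2) = (5,0) ∉ H. So H is not a subgroup.

No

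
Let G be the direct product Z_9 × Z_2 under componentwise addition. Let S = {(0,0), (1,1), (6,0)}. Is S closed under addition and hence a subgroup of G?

(1,1) ∈ S but its inverse (8,1) ∉ S, so S is not a subgroup.

No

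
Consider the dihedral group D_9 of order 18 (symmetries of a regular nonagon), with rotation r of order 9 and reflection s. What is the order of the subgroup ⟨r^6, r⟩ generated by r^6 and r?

|⟨r^6⟩| = 3 and |⟨r⟩| = 9, so |H| is a multiple of lcm(3, 9) = 9 and divides |G| = 18.
Closing under the operation: H = {e, r, r^2, r^3, r^4, r^5, r^6, r^7, r^8}, so |H| = 9.

9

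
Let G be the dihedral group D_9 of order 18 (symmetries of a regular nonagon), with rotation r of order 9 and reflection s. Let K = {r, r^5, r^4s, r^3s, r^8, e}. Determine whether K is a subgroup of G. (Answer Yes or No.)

r^5 ∈ K but its inverse r^4 ∉ K, so K is not a subgroup.

No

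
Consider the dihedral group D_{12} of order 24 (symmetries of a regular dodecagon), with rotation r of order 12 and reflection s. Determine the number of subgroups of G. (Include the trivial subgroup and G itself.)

|G| = 24, so by Lagrange every subgroup order divides 24. Divisors: 1, 2, 3, 4, 6, 8, 12, 24.
Subgroups by order — order 1: 1; order 2: 13; order 3: 1; order 4: 7; order 6: 5; order 8: 3; order 12: 3; order 24: 1.
Total: 1 + 13 + 1 + 7 + 5 + 3 + 3 + 1 = 34.

34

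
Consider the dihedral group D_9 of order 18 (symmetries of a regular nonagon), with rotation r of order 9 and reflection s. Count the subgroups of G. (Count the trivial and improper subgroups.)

16

|G| = 18, so by Lagrange every subgroup order divides 18. Divisors: 1, 2, 3, 6, 9, 18.
Subgroups by order — order 1: 1; order 2: 9; order 3: 1; order 6: 3; order 9: 1; order 18: 1.
Total: 1 + 9 + 1 + 3 + 1 + 1 = 16.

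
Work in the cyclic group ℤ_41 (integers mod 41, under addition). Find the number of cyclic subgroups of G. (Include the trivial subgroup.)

2

Each element a generates a cyclic subgroup ⟨a⟩; distinct elements may generate the same one (a cyclic group of order d has φ(d) generators).
Cyclic subgroups by order — order 1: 1; order 41: 1.
Total: 2.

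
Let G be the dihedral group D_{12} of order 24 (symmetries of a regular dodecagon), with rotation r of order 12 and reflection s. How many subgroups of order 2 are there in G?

13

|G| = 24 and 2 | 24, so subgroups of order 2 are possible by Lagrange.
The subgroups of order 2 are: {e, r^10s}; {e, r^11s}; {e, r^2s}; {e, r^3s}; … (13 in all).
So G has 13 subgroups of order 2.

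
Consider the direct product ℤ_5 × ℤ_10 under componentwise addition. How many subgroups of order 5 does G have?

6

|G| = 50 and 5 | 50, so subgroups of order 5 are possible by Lagrange.
The subgroups of order 5 are: {(0,0), (0,2), (0,4), (0,6), (0,8)}; {(0,0), (1,0), (2,0), (3,0), (4,0)}; {(0,0), (1,2), (2,4), (3,6), (4,8)}; {(0,0), (1,4), (2,8), (3,2), (4,6)}; … (6 in all).
So G has 6 subgroups of order 5.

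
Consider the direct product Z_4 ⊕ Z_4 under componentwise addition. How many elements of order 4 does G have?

An element (a,b) has order lcm(ord(a), ord(b)); count pairs with lcm equal to 4.
Enumerating gives 12 such elements.

12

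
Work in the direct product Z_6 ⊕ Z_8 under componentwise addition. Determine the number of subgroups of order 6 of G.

3

|G| = 48 and 6 | 48, so subgroups of order 6 are possible by Lagrange.
The subgroups of order 6 are: {(0,0), (0,4), (2,0), (2,4), (4,0), (4,4)}; {(0,0), (1,0), (2,0), (3,0), (4,0), (5,0)}; {(0,0), (1,4), (2,0), (3,4), (4,0), (5,4)}.
So G has 3 subgroups of order 6.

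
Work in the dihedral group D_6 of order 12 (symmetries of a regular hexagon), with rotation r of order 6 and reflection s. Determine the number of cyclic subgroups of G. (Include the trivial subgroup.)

10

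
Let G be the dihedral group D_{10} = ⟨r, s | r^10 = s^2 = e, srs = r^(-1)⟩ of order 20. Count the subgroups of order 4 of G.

5

|G| = 20 and 4 | 20, so subgroups of order 4 are possible by Lagrange.
The subgroups of order 4 are: {e, r^5, r^2s, r^7s}; {e, r^5, r^3s, r^8s}; {e, r^5, r^4s, r^9s}; {e, r^5, s, r^5s}; … (5 in all).
So G has 5 subgroups of order 4.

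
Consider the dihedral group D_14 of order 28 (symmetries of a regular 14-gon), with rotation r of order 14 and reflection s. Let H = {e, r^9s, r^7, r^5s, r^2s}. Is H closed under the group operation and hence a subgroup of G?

No

|H| = 5 does not divide |G| = 28, so by Lagrange H is not a subgroup.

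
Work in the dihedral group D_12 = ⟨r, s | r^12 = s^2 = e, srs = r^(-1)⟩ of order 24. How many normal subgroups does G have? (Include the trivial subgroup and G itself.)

9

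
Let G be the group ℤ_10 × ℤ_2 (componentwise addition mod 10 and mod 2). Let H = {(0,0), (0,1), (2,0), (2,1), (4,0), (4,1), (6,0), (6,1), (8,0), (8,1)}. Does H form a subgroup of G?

Yes

|H| = 10 divides |G| = 20, consistent with Lagrange.
H contains the identity, every element's inverse is in H, and H is closed under +: it is a subgroup.
In fact H = ⟨(2,1)⟩.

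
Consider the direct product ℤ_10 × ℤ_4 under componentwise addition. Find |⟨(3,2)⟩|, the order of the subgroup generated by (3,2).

10

The order of (3,2) in Z_10 × Z_4 is lcm(ord(3) in Z_10, ord(2) in Z_4).
ord(3) = 10 and ord(2) = 2, so |⟨(3,2)⟩| = lcm(10, 2) = 10.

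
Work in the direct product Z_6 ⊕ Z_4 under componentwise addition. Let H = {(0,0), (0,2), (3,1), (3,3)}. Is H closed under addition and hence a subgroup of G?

Yes

|H| = 4 divides |G| = 24, consistent with Lagrange.
H contains the identity, every element's inverse is in H, and H is closed under +: it is a subgroup.
In fact H = ⟨(3,1)⟩.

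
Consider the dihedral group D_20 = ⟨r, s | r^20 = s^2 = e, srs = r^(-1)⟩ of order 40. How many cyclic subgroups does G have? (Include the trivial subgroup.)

Group the elements of G by the cyclic subgroup they generate; each cyclic subgroup of order d accounts for φ(d) elements.
Cyclic subgroups by order — order 1: 1; order 2: 21; order 4: 1; order 5: 1; order 10: 1; order 20: 1.
Total: 26.

26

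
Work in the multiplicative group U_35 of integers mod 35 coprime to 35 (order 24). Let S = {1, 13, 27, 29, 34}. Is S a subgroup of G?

|S| = 5 does not divide |G| = 24, so by Lagrange S is not a subgroup.

No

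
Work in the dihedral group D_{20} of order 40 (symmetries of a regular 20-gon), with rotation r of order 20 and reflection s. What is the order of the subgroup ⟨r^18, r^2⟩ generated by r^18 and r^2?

10

|⟨r^18⟩| = 10 and |⟨r^2⟩| = 10, so |H| is a multiple of lcm(10, 10) = 10 and divides |G| = 40.
Closing under the operation: H = {e, r^2, r^4, r^6, r^8, r^10, r^12, r^14, r^16, r^18}, so |H| = 10.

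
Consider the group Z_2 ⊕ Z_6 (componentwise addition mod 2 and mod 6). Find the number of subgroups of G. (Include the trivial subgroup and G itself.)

10

|G| = 12, so by Lagrange every subgroup order divides 12. Divisors: 1, 2, 3, 4, 6, 12.
Subgroups by order — order 1: 1; order 2: 3; order 3: 1; order 4: 1; order 6: 3; order 12: 1.
Total: 1 + 3 + 1 + 1 + 3 + 1 = 10.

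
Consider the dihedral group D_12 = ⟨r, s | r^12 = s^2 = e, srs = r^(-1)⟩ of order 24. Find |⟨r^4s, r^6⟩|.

|⟨r^4s⟩| = 2 and |⟨r^6⟩| = 2, so |H| is a multiple of lcm(2, 2) = 2 and divides |G| = 24.
Closing under the operation: H = {e, r^6, r^4s, r^10s}, so |H| = 4.

4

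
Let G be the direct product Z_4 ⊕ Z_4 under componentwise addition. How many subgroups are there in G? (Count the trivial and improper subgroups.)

|G| = 16, so by Lagrange every subgroup order divides 16. Divisors: 1, 2, 4, 8, 16.
Subgroups by order — order 1: 1; order 2: 3; order 4: 7; order 8: 3; order 16: 1.
Total: 1 + 3 + 7 + 3 + 1 = 15.

15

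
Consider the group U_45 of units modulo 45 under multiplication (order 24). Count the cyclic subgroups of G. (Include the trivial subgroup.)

12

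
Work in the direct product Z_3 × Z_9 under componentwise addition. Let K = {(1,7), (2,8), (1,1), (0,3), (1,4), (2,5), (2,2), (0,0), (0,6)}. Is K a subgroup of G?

Yes

|K| = 9 divides |G| = 27, consistent with Lagrange.
K contains the identity, every element's inverse is in K, and K is closed under +: it is a subgroup.
In fact K = ⟨(1,1)⟩.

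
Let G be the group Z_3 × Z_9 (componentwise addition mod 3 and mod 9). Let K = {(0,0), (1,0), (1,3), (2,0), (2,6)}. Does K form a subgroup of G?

|K| = 5 does not divide |G| = 27, so by Lagrange K is not a subgroup.

No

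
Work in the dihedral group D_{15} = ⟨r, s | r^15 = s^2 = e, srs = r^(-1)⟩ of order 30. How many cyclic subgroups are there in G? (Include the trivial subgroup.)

19

Group the elements of G by the cyclic subgroup they generate; each cyclic subgroup of order d accounts for φ(d) elements.
Cyclic subgroups by order — order 1: 1; order 2: 15; order 3: 1; order 5: 1; order 15: 1.
Total: 19.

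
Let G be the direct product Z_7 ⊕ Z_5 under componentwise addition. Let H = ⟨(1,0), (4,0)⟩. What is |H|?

|⟨(1,0)⟩| = 7 and |⟨(4,0)⟩| = 7, so |H| is a multiple of lcm(7, 7) = 7 and divides |G| = 35.
Closing under the operation: H = {(0,0), (1,0), (2,0), (3,0), (4,0), (5,0), (6,0)}, so |H| = 7.

7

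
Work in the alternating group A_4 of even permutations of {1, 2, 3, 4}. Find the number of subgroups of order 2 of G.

3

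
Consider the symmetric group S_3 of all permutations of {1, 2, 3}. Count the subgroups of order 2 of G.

3

|G| = 6 and 2 | 6, so subgroups of order 2 are possible by Lagrange.
The subgroups of order 2 are: {e, (1 2)}; {e, (1 3)}; {e, (2 3)}.
So G has 3 subgroups of order 2.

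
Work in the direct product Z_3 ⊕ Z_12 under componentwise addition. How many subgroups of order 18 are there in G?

|G| = 36 and 18 | 36, so subgroups of order 18 are possible by Lagrange.
The subgroups of order 18 are: {(0,0), (0,2), (0,4), (0,6), (0,8), (0,10), (1,0), (1,2), (1,4), (1,6), (1,8), (1,10), (2,0), (2,2), (2,4), (2,6), (2,8), (2,10)}.
So G has 1 subgroup of order 18.

1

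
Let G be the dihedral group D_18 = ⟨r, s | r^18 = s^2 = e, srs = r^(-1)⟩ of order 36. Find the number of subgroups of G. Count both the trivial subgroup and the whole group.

45

|G| = 36, so by Lagrange every subgroup order divides 36. Divisors: 1, 2, 3, 4, 6, 9, 12, 18, 36.
Subgroups by order — order 1: 1; order 2: 19; order 3: 1; order 4: 9; order 6: 7; order 9: 1; order 12: 3; order 18: 3; order 36: 1.
Total: 1 + 19 + 1 + 9 + 7 + 1 + 3 + 3 + 1 = 45.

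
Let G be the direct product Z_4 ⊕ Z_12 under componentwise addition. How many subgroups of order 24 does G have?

|G| = 48 and 24 | 48, so subgroups of order 24 are possible by Lagrange.
The subgroups of order 24 are: {(0,0), (0,1), (0,2), (0,3), (0,4), (0,5), (0,6), (0,7), (0,8), (0,9), (0,10), (0,11), (2,0), (2,1), (2,2), (2,3), (2,4), (2,5), (2,6), (2,7), (2,8), (2,9), (2,10), (2,11)}; {(0,0), (0,2), (0,4), (0,6), (0,8), (0,10), (1,0), (1,2), (1,4), (1,6), (1,8), (1,10), (2,0), (2,2), (2,4), (2,6), (2,8), (2,10), (3,0), (3,2), (3,4), (3,6), (3,8), (3,10)}; {(0,0), (0,2), (0,4), (0,6), (0,8), (0,10), (1,1), (1,3), (1,5), (1,7), (1,9), (1,11), (2,0), (2,2), (2,4), (2,6), (2,8), (2,10), (3,1), (3,3), (3,5), (3,7), (3,9), (3,11)}.
So G has 3 subgroups of order 24.

3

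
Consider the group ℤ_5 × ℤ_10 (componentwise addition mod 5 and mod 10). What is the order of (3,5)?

The order of (3,5) in Z_5 × Z_10 is lcm(ord(3) in Z_5, ord(5) in Z_10).
ord(3) = 5 and ord(5) = 2, so |⟨(3,5)⟩| = lcm(5, 2) = 10.

10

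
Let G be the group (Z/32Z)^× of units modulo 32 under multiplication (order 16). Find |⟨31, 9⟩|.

8

|⟨31⟩| = 2 and |⟨9⟩| = 4, so |H| is a multiple of lcm(2, 4) = 4 and divides |G| = 16.
Closing under the operation: H = {1, 7, 9, 15, 17, 23, 25, 31}, so |H| = 8.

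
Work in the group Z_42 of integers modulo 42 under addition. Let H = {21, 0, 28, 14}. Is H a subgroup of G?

No

|H| = 4 does not divide |G| = 42, so by Lagrange H is not a subgroup.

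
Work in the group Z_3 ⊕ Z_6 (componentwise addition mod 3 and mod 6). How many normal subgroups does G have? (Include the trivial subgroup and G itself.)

G is abelian, so every subgroup is normal.
G has 12 subgroups in total, hence 12 normal subgroups.

12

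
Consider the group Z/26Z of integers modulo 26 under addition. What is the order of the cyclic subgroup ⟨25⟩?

In Z/26Z, the order of an element a is n/gcd(a, n).
gcd(25, 26) = 1, so |⟨25⟩| = 26/1 = 26.

26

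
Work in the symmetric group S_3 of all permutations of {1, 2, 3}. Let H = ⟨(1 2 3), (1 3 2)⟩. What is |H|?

3

|⟨(1 2 3)⟩| = 3 and |⟨(1 3 2)⟩| = 3, so |H| is a multiple of lcm(3, 3) = 3 and divides |G| = 6.
Closing under the operation: H = {e, (1 2 3), (1 3 2)}, so |H| = 3.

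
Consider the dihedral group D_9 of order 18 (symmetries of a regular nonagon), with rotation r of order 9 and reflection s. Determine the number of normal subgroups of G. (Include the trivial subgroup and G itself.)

G has 16 subgroups. Checking conjugation-invariance by order — order 1: 1/1 normal; order 2: 0/9 normal; order 3: 1/1 normal; order 6: 0/3 normal; order 9: 1/1 normal; order 18: 1/1 normal.
Total normal subgroups: 4.

4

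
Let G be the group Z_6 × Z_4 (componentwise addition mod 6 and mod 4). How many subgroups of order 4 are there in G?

3

|G| = 24 and 4 | 24, so subgroups of order 4 are possible by Lagrange.
The subgroups of order 4 are: {(0,0), (0,1), (0,2), (0,3)}; {(0,0), (0,2), (3,0), (3,2)}; {(0,0), (0,2), (3,1), (3,3)}.
So G has 3 subgroups of order 4.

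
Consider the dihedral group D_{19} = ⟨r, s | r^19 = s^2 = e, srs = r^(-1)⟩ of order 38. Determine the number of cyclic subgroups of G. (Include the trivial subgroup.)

Group the elements of G by the cyclic subgroup they generate; each cyclic subgroup of order d accounts for φ(d) elements.
Cyclic subgroups by order — order 1: 1; order 2: 19; order 19: 1.
Total: 21.

21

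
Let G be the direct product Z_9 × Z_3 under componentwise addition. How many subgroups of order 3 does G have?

|G| = 27 and 3 | 27, so subgroups of order 3 are possible by Lagrange.
The subgroups of order 3 are: {(0,0), (0,1), (0,2)}; {(0,0), (3,0), (6,0)}; {(0,0), (3,1), (6,2)}; {(0,0), (3,2), (6,1)}.
So G has 4 subgroups of order 3.

4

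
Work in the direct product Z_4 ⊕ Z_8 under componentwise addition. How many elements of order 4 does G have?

12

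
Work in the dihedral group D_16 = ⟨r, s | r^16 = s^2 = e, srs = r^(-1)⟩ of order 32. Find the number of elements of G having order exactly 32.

0

No element of G has order 32 (even though 32 | 32).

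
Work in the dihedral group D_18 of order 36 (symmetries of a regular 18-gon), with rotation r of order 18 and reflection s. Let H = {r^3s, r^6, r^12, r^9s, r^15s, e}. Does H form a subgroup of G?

Yes

|H| = 6 divides |G| = 36, consistent with Lagrange.
H contains the identity, every element's inverse is in H, and H is closed under ·: it is a subgroup.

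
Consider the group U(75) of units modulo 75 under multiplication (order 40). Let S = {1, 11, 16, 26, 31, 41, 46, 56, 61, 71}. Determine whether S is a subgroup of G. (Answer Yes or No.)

|S| = 10 divides |G| = 40, consistent with Lagrange.
S contains the identity, every element's inverse is in S, and S is closed under ·: it is a subgroup.
In fact S = ⟨71⟩.

Yes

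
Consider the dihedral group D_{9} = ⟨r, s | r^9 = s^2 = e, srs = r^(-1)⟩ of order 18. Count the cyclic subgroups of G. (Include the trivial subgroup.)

12

Group the elements of G by the cyclic subgroup they generate; each cyclic subgroup of order d accounts for φ(d) elements.
Cyclic subgroups by order — order 1: 1; order 2: 9; order 3: 1; order 9: 1.
Total: 12.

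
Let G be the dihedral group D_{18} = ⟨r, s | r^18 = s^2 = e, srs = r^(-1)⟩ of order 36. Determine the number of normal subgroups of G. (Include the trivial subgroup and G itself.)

G has 45 subgroups. Checking conjugation-invariance by order — order 1: 1/1 normal; order 2: 1/19 normal; order 3: 1/1 normal; order 4: 0/9 normal; order 6: 1/7 normal; order 9: 1/1 normal; order 12: 0/3 normal; order 18: 3/3 normal; order 36: 1/1 normal.
Total normal subgroups: 9.

9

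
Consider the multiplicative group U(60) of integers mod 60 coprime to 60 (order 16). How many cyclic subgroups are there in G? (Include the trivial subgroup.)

Each element a generates a cyclic subgroup ⟨a⟩; distinct elements may generate the same one (a cyclic group of order d has φ(d) generators).
Cyclic subgroups by order — order 1: 1; order 2: 7; order 4: 4.
Total: 12.

12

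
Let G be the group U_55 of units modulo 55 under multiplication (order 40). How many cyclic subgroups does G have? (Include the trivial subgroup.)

A cyclic subgroup of order d is generated by each of its φ(d) elements of order d, so the cyclic subgroups of order d number (#elements of order d)/φ(d).
Cyclic subgroups by order — order 1: 1; order 2: 3; order 4: 2; order 5: 1; order 10: 3; order 20: 2.
Total: 12.

12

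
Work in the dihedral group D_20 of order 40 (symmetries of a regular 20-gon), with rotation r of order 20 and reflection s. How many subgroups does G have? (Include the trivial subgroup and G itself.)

48

|G| = 40, so by Lagrange every subgroup order divides 40. Divisors: 1, 2, 4, 5, 8, 10, 20, 40.
Subgroups by order — order 1: 1; order 2: 21; order 4: 11; order 5: 1; order 8: 5; order 10: 5; order 20: 3; order 40: 1.
Total: 1 + 21 + 11 + 1 + 5 + 5 + 3 + 1 = 48.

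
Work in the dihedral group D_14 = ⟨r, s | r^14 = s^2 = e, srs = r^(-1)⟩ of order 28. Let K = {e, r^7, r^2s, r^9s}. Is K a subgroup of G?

|K| = 4 divides |G| = 28, consistent with Lagrange.
K contains the identity, every element's inverse is in K, and K is closed under ·: it is a subgroup.

Yes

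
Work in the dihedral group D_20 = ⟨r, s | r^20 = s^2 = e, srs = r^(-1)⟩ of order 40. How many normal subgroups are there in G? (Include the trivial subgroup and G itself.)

9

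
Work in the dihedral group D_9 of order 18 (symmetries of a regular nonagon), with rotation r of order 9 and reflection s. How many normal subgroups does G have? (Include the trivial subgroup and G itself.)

4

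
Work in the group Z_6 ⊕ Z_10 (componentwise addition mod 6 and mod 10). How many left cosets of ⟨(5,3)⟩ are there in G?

2

|⟨(5,3)⟩| = 30 and |G| = 60.
By Lagrange, [G : H] = |G|/|H| = 60/30 = 2.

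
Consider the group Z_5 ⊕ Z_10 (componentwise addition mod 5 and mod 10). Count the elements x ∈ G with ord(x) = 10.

An element (a,b) has order lcm(ord(a), ord(b)); count pairs with lcm equal to 10.
Enumerating gives 24 such elements.

24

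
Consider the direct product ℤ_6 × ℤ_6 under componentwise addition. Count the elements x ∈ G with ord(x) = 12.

An element (a,b) has order lcm(ord(a), ord(b)); count pairs with lcm equal to 12.
Enumerating gives 0 such elements.

0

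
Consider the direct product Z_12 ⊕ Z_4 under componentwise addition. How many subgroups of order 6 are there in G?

3

|G| = 48 and 6 | 48, so subgroups of order 6 are possible by Lagrange.
The subgroups of order 6 are: {(0,0), (0,2), (4,0), (4,2), (8,0), (8,2)}; {(0,0), (2,0), (4,0), (6,0), (8,0), (10,0)}; {(0,0), (2,2), (4,0), (6,2), (8,0), (10,2)}.
So G has 3 subgroups of order 6.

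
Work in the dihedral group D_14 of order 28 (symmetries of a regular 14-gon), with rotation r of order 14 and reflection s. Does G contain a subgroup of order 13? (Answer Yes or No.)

13 does not divide |G| = 28, so by Lagrange no subgroup of order 13 exists.

No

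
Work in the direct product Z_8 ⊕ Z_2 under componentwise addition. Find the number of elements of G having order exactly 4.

4

An element (a,b) has order lcm(ord(a), ord(b)); count pairs with lcm equal to 4.
Enumerating gives 4 such elements.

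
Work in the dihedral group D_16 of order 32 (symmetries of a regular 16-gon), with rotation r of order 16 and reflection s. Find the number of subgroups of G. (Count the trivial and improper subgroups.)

36

|G| = 32, so by Lagrange every subgroup order divides 32. Divisors: 1, 2, 4, 8, 16, 32.
Subgroups by order — order 1: 1; order 2: 17; order 4: 9; order 8: 5; order 16: 3; order 32: 1.
Total: 1 + 17 + 9 + 5 + 3 + 1 = 36.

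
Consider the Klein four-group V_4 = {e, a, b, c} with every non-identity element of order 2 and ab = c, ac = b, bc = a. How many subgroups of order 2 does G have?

|G| = 4 and 2 | 4, so subgroups of order 2 are possible by Lagrange.
The subgroups of order 2 are: {e, a}; {e, b}; {e, c}.
So G has 3 subgroups of order 2.

3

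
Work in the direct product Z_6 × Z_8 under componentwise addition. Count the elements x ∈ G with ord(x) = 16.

0

An element (a,b) has order lcm(ord(a), ord(b)); count pairs with lcm equal to 16.
Enumerating gives 0 such elements.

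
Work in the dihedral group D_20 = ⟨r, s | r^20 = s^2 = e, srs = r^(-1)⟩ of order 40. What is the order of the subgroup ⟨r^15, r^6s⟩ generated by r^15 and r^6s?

8

|⟨r^15⟩| = 4 and |⟨r^6s⟩| = 2, so |H| is a multiple of lcm(4, 2) = 4 and divides |G| = 40.
Closing under the operation: H = {e, r^5, r^10, r^15, rs, r^6s, r^11s, r^16s}, so |H| = 8.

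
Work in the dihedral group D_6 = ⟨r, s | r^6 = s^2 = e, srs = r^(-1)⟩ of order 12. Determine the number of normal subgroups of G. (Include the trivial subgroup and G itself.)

7

G has 16 subgroups. Checking conjugation-invariance by order — order 1: 1/1 normal; order 2: 1/7 normal; order 3: 1/1 normal; order 4: 0/3 normal; order 6: 3/3 normal; order 12: 1/1 normal.
Total normal subgroups: 7.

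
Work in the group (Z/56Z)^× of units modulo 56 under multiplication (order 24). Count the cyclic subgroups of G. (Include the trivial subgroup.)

16

Each element a generates a cyclic subgroup ⟨a⟩; distinct elements may generate the same one (a cyclic group of order d has φ(d) generators).
Cyclic subgroups by order — order 1: 1; order 2: 7; order 3: 1; order 6: 7.
Total: 16.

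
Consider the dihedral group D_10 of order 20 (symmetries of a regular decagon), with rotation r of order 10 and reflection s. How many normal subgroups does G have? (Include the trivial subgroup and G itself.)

G has 22 subgroups. Checking conjugation-invariance by order — order 1: 1/1 normal; order 2: 1/11 normal; order 4: 0/5 normal; order 5: 1/1 normal; order 10: 3/3 normal; order 20: 1/1 normal.
Total normal subgroups: 7.

7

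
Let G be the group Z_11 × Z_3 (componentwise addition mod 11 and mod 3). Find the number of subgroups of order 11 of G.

|G| = 33 and 11 | 33, so subgroups of order 11 are possible by Lagrange.
The subgroups of order 11 are: {(0,0), (1,0), (2,0), (3,0), (4,0), (5,0), (6,0), (7,0), (8,0), (9,0), (10,0)}.
So G has 1 subgroup of order 11.

1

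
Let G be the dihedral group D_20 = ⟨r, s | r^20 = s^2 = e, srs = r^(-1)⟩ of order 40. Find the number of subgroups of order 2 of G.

|G| = 40 and 2 | 40, so subgroups of order 2 are possible by Lagrange.
The subgroups of order 2 are: {e, r^10}; {e, r^10s}; {e, r^11s}; {e, r^12s}; … (21 in all).
So G has 21 subgroups of order 2.

21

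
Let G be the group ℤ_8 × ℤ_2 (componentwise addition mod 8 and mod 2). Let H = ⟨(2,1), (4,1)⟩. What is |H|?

8

|⟨(2,1)⟩| = 4 and |⟨(4,1)⟩| = 2, so |H| is a multiple of lcm(4, 2) = 4 and divides |G| = 16.
Closing under the operation: H = {(0,0), (0,1), (2,0), (2,1), (4,0), (4,1), (6,0), (6,1)}, so |H| = 8.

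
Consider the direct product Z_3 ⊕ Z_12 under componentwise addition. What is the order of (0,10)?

6

The order of (0,10) in Z_3 × Z_12 is lcm(ord(0) in Z_3, ord(10) in Z_12).
ord(0) = 1 and ord(10) = 6, so |⟨(0,10)⟩| = lcm(1, 6) = 6.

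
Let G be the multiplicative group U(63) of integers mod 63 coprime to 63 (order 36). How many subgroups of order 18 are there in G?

|G| = 36 and 18 | 36, so subgroups of order 18 are possible by Lagrange.
The subgroups of order 18 are: {1, 4, 10, 13, 16, 19, 22, 25, 31, 34, 37, 40, 43, 46, 52, 55, 58, 61}; {1, 2, 4, 8, 11, 16, 22, 23, 25, 29, 32, 37, 43, 44, 46, 50, 53, 58}; {1, 4, 5, 16, 17, 20, 22, 25, 26, 37, 38, 41, 43, 46, 47, 58, 59, 62}.
So G has 3 subgroups of order 18.

3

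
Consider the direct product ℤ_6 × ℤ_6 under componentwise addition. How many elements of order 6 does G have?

24

An element (a,b) has order lcm(ord(a), ord(b)); count pairs with lcm equal to 6.
Enumerating gives 24 such elements.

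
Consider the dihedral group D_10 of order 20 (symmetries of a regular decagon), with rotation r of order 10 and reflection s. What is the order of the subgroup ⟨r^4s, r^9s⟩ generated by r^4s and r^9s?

4

|⟨r^4s⟩| = 2 and |⟨r^9s⟩| = 2, so |H| is a multiple of lcm(2, 2) = 2 and divides |G| = 20.
Closing under the operation: H = {e, r^5, r^4s, r^9s}, so |H| = 4.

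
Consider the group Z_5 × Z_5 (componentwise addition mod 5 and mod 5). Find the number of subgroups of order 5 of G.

6

|G| = 25 and 5 | 25, so subgroups of order 5 are possible by Lagrange.
The subgroups of order 5 are: {(0,0), (0,1), (0,2), (0,3), (0,4)}; {(0,0), (1,0), (2,0), (3,0), (4,0)}; {(0,0), (1,1), (2,2), (3,3), (4,4)}; {(0,0), (1,2), (2,4), (3,1), (4,3)}; … (6 in all).
So G has 6 subgroups of order 5.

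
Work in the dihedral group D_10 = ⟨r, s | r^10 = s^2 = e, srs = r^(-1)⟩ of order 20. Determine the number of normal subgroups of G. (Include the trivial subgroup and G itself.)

7

G has 22 subgroups. Checking conjugation-invariance by order — order 1: 1/1 normal; order 2: 1/11 normal; order 4: 0/5 normal; order 5: 1/1 normal; order 10: 3/3 normal; order 20: 1/1 normal.
Total normal subgroups: 7.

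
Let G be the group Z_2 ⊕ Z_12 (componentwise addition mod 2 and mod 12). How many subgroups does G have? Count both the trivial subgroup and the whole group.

16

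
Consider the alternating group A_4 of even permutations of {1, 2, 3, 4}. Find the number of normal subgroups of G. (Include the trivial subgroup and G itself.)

3

G has 10 subgroups. Checking conjugation-invariance by order — order 1: 1/1 normal; order 2: 0/3 normal; order 3: 0/4 normal; order 4: 1/1 normal; order 12: 1/1 normal.
Total normal subgroups: 3.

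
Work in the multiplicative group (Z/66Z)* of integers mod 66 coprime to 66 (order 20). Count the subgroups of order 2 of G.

|G| = 20 and 2 | 20, so subgroups of order 2 are possible by Lagrange.
The subgroups of order 2 are: {1, 23}; {1, 43}; {1, 65}.
So G has 3 subgroups of order 2.

3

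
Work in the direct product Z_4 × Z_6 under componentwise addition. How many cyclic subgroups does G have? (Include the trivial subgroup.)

Each element a generates a cyclic subgroup ⟨a⟩; distinct elements may generate the same one (a cyclic group of order d has φ(d) generators).
Cyclic subgroups by order — order 1: 1; order 2: 3; order 3: 1; order 4: 2; order 6: 3; order 12: 2.
Total: 12.

12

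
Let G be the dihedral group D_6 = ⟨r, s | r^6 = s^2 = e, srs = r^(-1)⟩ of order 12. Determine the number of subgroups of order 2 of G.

7

|G| = 12 and 2 | 12, so subgroups of order 2 are possible by Lagrange.
The subgroups of order 2 are: {e, r^2s}; {e, r^3}; {e, r^3s}; {e, r^4s}; … (7 in all).
So G has 7 subgroups of order 2.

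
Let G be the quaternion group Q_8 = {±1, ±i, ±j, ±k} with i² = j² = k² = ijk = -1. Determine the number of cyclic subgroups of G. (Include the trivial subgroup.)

5

Each element a generates a cyclic subgroup ⟨a⟩; distinct elements may generate the same one (a cyclic group of order d has φ(d) generators).
Cyclic subgroups by order — order 1: 1; order 2: 1; order 4: 3.
Total: 5.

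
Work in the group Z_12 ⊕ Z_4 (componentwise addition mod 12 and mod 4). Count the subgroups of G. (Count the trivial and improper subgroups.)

30

|G| = 48, so by Lagrange every subgroup order divides 48. Divisors: 1, 2, 3, 4, 6, 8, 12, 16, 24, 48.
Subgroups by order — order 1: 1; order 2: 3; order 3: 1; order 4: 7; order 6: 3; order 8: 3; order 12: 7; order 16: 1; order 24: 3; order 48: 1.
Total: 1 + 3 + 1 + 7 + 3 + 3 + 7 + 1 + 3 + 1 = 30.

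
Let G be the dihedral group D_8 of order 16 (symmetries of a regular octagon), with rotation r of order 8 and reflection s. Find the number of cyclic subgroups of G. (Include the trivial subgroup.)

12

A cyclic subgroup of order d is generated by each of its φ(d) elements of order d, so the cyclic subgroups of order d number (#elements of order d)/φ(d).
Cyclic subgroups by order — order 1: 1; order 2: 9; order 4: 1; order 8: 1.
Total: 12.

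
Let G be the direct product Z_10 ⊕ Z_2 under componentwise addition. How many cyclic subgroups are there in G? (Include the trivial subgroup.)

8

A cyclic subgroup of order d is generated by each of its φ(d) elements of order d, so the cyclic subgroups of order d number (#elements of order d)/φ(d).
Cyclic subgroups by order — order 1: 1; order 2: 3; order 5: 1; order 10: 3.
Total: 8.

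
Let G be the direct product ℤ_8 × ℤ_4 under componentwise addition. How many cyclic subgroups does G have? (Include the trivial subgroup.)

A cyclic subgroup of order d is generated by each of its φ(d) elements of order d, so the cyclic subgroups of order d number (#elements of order d)/φ(d).
Cyclic subgroups by order — order 1: 1; order 2: 3; order 4: 6; order 8: 4.
Total: 14.

14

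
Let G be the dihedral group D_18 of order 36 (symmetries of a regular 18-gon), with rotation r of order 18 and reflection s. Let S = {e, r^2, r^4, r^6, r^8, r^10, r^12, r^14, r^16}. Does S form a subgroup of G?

Yes

|S| = 9 divides |G| = 36, consistent with Lagrange.
S contains the identity, every element's inverse is in S, and S is closed under ·: it is a subgroup.
In fact S = ⟨r^4⟩.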